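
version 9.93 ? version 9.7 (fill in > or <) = >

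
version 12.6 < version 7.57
False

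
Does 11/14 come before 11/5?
No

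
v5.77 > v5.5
True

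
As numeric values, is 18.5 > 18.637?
False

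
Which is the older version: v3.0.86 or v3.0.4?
v3.0.4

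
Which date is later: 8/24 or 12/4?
12/4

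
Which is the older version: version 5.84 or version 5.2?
version 5.2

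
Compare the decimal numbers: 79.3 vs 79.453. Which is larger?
79.453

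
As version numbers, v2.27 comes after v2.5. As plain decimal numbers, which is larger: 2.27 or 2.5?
2.5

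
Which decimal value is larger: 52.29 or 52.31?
52.31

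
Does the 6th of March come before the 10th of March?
Yes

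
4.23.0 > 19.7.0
False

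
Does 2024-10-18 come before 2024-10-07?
No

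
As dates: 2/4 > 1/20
True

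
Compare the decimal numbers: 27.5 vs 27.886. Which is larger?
27.886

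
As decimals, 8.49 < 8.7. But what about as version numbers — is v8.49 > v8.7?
True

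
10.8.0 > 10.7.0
True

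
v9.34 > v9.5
True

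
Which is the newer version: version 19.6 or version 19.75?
version 19.75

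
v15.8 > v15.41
False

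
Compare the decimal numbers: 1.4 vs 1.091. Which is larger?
1.4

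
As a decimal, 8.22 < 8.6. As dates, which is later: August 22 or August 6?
August 22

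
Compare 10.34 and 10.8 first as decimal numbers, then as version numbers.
As decimals: 10.34 < 10.8. As versions: v10.34 > v10.8 (minor version 34 > 8).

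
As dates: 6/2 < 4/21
False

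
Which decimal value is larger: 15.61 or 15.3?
15.61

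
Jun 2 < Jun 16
True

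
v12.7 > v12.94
False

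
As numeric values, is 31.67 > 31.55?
True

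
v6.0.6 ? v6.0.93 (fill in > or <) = <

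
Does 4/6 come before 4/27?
Yes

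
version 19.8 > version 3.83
True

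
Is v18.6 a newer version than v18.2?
Yes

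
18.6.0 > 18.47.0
False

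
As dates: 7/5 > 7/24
False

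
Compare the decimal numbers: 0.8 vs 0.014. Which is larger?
0.8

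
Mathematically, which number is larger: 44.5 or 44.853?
44.853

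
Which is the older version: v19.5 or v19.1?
v19.1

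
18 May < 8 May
False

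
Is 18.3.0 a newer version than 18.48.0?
No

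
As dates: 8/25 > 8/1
True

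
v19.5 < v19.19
True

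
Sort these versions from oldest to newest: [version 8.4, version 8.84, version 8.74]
[version 8.4, version 8.74, version 8.84]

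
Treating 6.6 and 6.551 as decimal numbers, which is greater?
6.6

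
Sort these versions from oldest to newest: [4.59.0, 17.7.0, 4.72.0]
[4.59.0, 4.72.0, 17.7.0]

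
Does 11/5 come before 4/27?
No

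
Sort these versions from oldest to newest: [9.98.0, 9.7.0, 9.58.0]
[9.7.0, 9.58.0, 9.98.0]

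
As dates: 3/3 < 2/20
False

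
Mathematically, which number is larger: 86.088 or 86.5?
86.5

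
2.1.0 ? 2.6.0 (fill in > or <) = <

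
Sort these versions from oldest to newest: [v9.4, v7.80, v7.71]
[v7.71, v7.80, v9.4]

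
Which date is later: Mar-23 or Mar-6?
Mar-23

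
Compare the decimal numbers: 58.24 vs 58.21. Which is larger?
58.24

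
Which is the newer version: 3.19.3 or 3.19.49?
3.19.49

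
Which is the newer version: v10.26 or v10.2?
v10.26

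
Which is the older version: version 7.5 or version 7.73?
version 7.5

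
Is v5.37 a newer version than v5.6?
Yes. Version numbers are compared segment by segment as integers, not as decimals: minor version 37 > 6, so v5.37 > v5.6 (even though the decimal 5.37 < 5.6).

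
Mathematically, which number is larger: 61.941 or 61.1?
61.941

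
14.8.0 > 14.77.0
False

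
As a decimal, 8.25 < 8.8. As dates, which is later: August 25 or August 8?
August 25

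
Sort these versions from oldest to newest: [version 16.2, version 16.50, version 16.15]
[version 16.2, version 16.15, version 16.50]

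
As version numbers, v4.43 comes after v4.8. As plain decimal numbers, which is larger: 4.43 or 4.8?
4.8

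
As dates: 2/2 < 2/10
True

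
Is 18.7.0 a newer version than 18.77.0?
No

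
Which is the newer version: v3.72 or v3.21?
v3.72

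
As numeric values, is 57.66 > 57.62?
True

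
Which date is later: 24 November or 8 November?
24 November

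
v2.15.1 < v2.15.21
True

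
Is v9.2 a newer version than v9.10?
No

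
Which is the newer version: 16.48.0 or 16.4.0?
16.48.0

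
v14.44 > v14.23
True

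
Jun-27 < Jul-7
True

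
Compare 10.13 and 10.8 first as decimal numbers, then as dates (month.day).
As decimals: 10.13 < 10.8. As dates: 10/13 is later than 10/8 (day 13 > day 8).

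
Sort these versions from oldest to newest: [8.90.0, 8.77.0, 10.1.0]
[8.77.0, 8.90.0, 10.1.0]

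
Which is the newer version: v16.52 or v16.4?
v16.52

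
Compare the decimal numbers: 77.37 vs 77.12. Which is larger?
77.37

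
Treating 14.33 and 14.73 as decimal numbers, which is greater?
14.73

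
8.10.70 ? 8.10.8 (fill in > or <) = >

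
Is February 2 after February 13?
No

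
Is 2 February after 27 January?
Yes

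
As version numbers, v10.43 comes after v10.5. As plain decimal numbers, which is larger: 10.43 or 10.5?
10.5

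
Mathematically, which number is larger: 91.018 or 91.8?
91.8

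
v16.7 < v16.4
False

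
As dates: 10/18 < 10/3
False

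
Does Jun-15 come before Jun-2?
No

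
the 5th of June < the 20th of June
True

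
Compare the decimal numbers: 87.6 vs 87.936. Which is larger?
87.936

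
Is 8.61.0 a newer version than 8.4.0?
Yes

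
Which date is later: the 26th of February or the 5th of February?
the 26th of February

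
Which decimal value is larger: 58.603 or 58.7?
58.7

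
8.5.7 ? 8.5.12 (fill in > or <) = <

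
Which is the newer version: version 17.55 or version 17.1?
version 17.55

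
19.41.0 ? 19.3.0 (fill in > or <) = >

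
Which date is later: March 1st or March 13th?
March 13th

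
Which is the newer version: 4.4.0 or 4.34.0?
4.34.0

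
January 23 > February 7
False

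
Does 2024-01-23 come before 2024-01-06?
No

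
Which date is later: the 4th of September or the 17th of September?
the 17th of September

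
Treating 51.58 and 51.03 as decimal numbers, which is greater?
51.58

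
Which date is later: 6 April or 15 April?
15 April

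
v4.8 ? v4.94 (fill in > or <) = <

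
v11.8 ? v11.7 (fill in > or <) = >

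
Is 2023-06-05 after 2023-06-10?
No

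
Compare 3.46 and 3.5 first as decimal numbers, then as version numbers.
As decimals: 3.46 < 3.5. As versions: v3.46 > v3.5 (minor version 46 > 5).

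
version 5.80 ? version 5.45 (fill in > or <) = >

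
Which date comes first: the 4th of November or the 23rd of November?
the 4th of November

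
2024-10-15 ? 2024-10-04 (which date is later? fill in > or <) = >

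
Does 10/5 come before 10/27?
Yes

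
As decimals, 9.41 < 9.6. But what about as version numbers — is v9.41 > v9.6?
True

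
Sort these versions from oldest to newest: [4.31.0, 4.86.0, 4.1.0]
[4.1.0, 4.31.0, 4.86.0]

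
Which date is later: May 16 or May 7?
May 16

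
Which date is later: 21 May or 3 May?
21 May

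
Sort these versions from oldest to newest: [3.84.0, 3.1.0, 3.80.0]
[3.1.0, 3.80.0, 3.84.0]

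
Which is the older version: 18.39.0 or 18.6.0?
18.6.0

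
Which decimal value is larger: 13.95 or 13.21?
13.95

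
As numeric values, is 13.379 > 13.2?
True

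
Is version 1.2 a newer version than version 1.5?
No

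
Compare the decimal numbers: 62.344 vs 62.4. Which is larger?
62.4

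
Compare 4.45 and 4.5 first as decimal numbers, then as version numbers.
As decimals: 4.45 < 4.5. As versions: v4.45 > v4.5 (minor version 45 > 5).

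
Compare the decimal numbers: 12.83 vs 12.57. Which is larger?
12.83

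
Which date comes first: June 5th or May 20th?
May 20th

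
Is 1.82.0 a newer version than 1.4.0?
Yes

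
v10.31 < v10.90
True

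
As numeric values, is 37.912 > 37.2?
True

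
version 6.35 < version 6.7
False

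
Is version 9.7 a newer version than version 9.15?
No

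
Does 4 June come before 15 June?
Yes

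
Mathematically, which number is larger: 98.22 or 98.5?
98.5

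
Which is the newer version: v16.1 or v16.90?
v16.90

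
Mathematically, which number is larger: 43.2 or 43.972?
43.972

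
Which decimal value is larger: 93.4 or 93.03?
93.4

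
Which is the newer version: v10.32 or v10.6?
v10.32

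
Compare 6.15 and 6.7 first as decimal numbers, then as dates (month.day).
As decimals: 6.15 < 6.7. As dates: 6/15 is later than 6/7 (day 15 > day 7).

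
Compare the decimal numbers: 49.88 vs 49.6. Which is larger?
49.88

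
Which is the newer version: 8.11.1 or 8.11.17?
8.11.17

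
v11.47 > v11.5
True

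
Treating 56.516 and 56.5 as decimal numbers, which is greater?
56.516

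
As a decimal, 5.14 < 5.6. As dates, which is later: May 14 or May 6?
May 14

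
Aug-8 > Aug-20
False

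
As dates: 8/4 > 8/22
False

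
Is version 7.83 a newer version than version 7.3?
Yes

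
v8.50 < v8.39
False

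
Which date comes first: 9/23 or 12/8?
9/23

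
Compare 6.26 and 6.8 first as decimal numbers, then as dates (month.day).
As decimals: 6.26 < 6.8. As dates: 6/26 is later than 6/8 (day 26 > day 8).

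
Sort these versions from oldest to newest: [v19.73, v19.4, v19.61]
[v19.4, v19.61, v19.73]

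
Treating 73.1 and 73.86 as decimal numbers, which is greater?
73.86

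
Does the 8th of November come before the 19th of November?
Yes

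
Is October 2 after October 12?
No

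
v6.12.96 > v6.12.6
True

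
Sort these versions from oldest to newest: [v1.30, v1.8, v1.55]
[v1.8, v1.30, v1.55]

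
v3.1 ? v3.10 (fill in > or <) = <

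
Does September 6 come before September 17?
Yes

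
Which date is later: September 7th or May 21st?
September 7th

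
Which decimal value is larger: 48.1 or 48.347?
48.347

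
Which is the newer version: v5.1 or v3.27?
v5.1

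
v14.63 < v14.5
False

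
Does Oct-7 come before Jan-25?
No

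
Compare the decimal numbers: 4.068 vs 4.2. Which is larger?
4.2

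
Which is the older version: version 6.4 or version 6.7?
version 6.4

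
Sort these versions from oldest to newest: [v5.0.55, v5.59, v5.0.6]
[v5.0.6, v5.0.55, v5.59]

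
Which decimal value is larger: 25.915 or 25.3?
25.915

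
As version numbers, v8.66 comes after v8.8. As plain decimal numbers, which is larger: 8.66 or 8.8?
8.8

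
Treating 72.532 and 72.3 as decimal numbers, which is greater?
72.532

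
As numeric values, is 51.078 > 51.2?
False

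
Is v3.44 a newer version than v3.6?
Yes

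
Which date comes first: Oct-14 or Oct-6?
Oct-6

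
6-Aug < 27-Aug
True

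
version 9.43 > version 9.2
True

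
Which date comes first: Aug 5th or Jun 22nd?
Jun 22nd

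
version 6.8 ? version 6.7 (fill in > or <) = >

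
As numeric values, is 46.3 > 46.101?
True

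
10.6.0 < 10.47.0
True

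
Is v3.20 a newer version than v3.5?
Yes. Version numbers are compared segment by segment as integers, not as decimals: minor version 20 > 5, so v3.20 > v3.5 (even though the decimal 3.20 < 3.5).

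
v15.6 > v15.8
False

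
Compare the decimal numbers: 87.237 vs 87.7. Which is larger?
87.7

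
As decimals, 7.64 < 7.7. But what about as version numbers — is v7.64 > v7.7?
True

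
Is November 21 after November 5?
Yes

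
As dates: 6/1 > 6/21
False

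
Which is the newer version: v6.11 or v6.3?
v6.11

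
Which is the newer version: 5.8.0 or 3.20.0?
5.8.0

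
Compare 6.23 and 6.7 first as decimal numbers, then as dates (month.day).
As decimals: 6.23 < 6.7. As dates: 6/23 is later than 6/7 (day 23 > day 7).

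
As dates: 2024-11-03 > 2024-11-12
False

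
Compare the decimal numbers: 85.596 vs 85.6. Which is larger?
85.6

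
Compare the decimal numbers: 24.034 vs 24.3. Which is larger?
24.3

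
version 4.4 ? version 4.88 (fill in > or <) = <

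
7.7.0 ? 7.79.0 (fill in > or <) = <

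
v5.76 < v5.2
False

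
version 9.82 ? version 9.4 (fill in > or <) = >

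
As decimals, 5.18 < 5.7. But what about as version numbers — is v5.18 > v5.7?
True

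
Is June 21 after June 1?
Yes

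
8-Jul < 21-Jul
True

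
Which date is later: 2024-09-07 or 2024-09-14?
2024-09-14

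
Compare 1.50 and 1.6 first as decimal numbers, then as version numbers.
As decimals: 1.50 < 1.6. As versions: v1.50 > v1.6 (minor version 50 > 6).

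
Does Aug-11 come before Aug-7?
No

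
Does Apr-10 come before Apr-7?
No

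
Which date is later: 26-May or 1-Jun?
1-Jun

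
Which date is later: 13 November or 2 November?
13 November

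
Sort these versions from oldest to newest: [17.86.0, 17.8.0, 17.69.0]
[17.8.0, 17.69.0, 17.86.0]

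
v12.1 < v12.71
True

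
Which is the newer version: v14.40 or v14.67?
v14.67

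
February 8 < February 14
True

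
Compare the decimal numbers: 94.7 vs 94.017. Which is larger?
94.7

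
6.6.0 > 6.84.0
False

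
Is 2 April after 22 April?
No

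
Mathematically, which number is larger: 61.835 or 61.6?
61.835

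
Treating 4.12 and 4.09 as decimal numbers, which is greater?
4.12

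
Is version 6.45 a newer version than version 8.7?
No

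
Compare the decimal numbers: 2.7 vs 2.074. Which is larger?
2.7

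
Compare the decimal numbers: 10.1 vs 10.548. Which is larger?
10.548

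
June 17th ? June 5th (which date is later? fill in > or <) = >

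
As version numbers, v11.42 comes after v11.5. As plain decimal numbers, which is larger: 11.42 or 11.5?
11.5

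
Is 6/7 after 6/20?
No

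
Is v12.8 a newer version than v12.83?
No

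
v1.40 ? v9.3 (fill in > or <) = <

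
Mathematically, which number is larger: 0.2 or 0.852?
0.852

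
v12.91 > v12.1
True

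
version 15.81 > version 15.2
True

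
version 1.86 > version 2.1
False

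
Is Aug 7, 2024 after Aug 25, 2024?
No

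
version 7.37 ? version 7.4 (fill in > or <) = >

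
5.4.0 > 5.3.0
True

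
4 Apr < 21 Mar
False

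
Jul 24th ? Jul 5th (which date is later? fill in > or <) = >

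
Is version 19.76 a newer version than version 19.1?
Yes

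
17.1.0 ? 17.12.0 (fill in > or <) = <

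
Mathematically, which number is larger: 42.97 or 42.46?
42.97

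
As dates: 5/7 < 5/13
True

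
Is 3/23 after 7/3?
No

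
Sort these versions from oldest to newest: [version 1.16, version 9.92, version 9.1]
[version 1.16, version 9.1, version 9.92]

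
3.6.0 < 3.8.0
True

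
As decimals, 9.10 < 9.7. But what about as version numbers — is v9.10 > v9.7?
True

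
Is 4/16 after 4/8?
Yes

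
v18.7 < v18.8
True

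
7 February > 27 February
False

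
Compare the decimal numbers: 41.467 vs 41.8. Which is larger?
41.8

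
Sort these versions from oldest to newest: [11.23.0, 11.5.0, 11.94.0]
[11.5.0, 11.23.0, 11.94.0]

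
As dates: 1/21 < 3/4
True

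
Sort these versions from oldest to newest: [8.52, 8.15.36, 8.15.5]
[8.15.5, 8.15.36, 8.52]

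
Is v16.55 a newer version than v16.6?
Yes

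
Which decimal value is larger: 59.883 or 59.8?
59.883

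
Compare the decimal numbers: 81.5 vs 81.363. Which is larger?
81.5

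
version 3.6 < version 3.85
True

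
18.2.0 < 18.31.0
True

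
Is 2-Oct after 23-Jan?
Yes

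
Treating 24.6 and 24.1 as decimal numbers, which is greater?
24.6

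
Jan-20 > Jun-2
False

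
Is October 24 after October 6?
Yes. Day 24 comes after day 6 in October — this is a date comparison, not a decimal one (the decimal 10.24 would be smaller than 10.6).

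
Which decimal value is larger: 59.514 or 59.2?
59.514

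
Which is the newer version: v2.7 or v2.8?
v2.8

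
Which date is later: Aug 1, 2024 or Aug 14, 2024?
Aug 14, 2024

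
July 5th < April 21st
False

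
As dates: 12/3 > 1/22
True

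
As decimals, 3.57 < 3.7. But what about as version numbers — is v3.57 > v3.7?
True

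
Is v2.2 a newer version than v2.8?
No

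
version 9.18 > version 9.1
True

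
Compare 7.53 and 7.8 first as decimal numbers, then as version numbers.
As decimals: 7.53 < 7.8. As versions: v7.53 > v7.8 (minor version 53 > 8).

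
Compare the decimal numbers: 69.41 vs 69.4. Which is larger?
69.41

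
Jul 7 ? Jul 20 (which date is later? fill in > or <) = <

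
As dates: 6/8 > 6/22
False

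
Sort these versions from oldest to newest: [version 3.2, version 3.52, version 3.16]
[version 3.2, version 3.16, version 3.52]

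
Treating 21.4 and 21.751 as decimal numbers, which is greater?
21.751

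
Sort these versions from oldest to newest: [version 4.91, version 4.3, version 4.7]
[version 4.3, version 4.7, version 4.91]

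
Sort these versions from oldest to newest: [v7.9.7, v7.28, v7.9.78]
[v7.9.7, v7.9.78, v7.28]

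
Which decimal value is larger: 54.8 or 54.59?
54.8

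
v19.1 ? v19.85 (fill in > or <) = <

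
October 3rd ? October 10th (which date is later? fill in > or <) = <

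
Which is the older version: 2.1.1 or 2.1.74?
2.1.1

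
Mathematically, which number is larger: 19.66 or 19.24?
19.66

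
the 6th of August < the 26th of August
True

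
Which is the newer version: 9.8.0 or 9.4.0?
9.8.0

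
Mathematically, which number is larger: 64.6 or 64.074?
64.6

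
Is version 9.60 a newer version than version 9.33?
Yes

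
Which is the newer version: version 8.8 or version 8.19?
version 8.19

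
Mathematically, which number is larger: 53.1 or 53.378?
53.378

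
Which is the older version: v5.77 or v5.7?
v5.7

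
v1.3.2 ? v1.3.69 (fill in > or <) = <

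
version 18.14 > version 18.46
False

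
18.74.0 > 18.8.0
True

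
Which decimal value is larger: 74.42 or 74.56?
74.56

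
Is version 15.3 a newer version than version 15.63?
No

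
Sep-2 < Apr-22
False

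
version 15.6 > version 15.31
False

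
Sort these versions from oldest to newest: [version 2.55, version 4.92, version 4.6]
[version 2.55, version 4.6, version 4.92]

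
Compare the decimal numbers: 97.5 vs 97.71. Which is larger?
97.71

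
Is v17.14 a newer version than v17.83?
No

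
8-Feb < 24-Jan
False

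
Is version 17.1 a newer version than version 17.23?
No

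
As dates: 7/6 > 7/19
False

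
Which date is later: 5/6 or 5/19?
5/19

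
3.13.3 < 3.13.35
True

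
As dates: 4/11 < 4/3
False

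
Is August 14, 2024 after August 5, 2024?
Yes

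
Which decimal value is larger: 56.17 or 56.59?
56.59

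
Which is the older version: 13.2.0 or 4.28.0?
4.28.0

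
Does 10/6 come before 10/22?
Yes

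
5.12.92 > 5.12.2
True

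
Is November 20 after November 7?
Yes. Day 20 comes after day 7 in November — this is a date comparison, not a decimal one (the decimal 11.20 would be smaller than 11.7).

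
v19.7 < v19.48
True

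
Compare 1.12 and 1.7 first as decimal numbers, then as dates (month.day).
As decimals: 1.12 < 1.7. As dates: 1/12 is later than 1/7 (day 12 > day 7).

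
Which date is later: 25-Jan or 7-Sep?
7-Sep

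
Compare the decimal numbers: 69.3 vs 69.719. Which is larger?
69.719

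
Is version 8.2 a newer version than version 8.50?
No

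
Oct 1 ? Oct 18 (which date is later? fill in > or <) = <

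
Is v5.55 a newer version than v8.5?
No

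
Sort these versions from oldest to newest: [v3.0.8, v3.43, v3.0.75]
[v3.0.8, v3.0.75, v3.43]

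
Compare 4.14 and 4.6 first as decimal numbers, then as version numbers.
As decimals: 4.14 < 4.6. As versions: v4.14 > v4.6 (minor version 14 > 6).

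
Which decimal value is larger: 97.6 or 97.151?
97.6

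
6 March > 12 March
False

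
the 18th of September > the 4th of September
True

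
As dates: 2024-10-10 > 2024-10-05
True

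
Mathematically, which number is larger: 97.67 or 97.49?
97.67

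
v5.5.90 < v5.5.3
False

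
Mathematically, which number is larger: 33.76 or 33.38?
33.76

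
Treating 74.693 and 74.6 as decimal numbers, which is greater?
74.693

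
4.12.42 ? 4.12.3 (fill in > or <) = >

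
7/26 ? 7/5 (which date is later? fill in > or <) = >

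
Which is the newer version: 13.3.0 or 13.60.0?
13.60.0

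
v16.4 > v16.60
False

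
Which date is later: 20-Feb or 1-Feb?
20-Feb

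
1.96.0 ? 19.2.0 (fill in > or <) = <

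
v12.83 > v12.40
True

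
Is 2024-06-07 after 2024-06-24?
No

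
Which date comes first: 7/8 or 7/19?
7/8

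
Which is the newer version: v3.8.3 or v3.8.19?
v3.8.19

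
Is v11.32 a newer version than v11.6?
Yes. Version numbers are compared segment by segment as integers, not as decimals: minor version 32 > 6, so v11.32 > v11.6 (even though the decimal 11.32 < 11.6).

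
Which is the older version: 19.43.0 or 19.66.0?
19.43.0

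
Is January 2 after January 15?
No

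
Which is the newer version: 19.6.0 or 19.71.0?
19.71.0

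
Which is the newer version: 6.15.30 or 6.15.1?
6.15.30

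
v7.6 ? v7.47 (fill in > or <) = <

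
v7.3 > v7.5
False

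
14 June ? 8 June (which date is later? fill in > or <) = >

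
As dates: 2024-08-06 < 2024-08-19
True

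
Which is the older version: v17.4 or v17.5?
v17.4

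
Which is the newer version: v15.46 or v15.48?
v15.48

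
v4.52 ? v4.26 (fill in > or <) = >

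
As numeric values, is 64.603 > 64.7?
False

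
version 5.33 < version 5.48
True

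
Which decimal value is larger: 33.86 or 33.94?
33.94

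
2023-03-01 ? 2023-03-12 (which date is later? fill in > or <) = <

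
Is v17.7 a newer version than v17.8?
No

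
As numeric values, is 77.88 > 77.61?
True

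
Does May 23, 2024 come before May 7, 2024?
No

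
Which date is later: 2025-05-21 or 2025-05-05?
2025-05-21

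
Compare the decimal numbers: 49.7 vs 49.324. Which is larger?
49.7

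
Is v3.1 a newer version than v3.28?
No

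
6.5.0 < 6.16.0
True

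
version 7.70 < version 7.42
False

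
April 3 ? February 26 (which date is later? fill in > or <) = >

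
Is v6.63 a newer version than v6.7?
Yes. Version numbers are compared segment by segment as integers, not as decimals: minor version 63 > 7, so v6.63 > v6.7 (even though the decimal 6.63 < 6.7).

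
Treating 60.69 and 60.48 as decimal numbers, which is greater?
60.69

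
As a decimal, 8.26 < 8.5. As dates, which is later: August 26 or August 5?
August 26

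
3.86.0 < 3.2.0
False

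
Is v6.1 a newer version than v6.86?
No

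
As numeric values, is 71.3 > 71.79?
False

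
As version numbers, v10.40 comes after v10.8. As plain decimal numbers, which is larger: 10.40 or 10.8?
10.8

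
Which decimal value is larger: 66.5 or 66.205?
66.5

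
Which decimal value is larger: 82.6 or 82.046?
82.6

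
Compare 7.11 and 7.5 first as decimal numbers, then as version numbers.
As decimals: 7.11 < 7.5. As versions: v7.11 > v7.5 (minor version 11 > 5).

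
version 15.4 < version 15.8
True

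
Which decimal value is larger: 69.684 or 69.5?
69.684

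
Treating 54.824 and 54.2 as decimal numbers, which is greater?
54.824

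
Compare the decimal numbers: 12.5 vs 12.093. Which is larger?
12.5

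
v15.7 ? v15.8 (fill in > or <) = <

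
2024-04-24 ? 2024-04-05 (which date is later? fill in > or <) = >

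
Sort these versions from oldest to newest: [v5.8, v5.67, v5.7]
[v5.7, v5.8, v5.67]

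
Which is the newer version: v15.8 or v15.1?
v15.8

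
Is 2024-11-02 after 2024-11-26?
No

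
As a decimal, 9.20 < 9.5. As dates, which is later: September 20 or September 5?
September 20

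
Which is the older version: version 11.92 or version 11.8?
version 11.8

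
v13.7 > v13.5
True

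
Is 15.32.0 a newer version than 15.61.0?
No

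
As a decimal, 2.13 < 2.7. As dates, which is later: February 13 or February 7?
February 13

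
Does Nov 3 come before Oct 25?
No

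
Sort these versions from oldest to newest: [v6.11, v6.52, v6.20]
[v6.11, v6.20, v6.52]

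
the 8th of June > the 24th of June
False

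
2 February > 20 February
False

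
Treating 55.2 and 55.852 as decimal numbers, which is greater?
55.852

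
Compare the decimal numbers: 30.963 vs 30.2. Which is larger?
30.963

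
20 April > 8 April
True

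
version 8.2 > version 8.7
False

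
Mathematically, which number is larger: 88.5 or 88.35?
88.5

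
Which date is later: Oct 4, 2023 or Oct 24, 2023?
Oct 24, 2023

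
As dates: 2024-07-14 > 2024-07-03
True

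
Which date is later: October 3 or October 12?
October 12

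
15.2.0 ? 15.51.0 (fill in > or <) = <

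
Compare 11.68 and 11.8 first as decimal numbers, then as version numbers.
As decimals: 11.68 < 11.8. As versions: v11.68 > v11.8 (minor version 68 > 8).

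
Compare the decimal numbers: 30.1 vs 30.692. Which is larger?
30.692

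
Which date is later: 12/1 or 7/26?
12/1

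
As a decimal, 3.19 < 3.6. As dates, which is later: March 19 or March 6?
March 19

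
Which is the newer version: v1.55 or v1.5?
v1.55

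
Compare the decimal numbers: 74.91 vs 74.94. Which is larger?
74.94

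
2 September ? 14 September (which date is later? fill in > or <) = <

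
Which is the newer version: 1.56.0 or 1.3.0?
1.56.0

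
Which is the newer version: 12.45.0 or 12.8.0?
12.45.0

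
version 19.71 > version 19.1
True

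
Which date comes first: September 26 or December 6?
September 26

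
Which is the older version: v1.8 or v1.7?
v1.7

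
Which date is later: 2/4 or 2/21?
2/21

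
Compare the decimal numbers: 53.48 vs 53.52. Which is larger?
53.52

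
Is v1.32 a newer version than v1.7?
Yes. Version numbers are compared segment by segment as integers, not as decimals: minor version 32 > 7, so v1.32 > v1.7 (even though the decimal 1.32 < 1.7).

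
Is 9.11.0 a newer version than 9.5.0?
Yes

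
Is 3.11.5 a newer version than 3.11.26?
No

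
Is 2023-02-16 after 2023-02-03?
Yes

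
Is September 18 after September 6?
Yes. Day 18 comes after day 6 in September — this is a date comparison, not a decimal one (the decimal 9.18 would be smaller than 9.6).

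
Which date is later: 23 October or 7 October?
23 October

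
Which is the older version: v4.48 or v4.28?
v4.28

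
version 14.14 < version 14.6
False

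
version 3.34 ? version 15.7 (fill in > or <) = <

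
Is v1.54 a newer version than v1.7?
Yes. Version numbers are compared segment by segment as integers, not as decimals: minor version 54 > 7, so v1.54 > v1.7 (even though the decimal 1.54 < 1.7).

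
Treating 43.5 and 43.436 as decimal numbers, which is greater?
43.5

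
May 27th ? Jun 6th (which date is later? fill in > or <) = <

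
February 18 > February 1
True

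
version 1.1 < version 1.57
True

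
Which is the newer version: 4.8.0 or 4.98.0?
4.98.0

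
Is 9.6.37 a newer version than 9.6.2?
Yes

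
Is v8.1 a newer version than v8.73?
No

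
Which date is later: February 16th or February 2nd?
February 16th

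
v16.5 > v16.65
False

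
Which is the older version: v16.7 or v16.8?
v16.7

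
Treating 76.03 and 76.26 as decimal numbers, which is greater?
76.26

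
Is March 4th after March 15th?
No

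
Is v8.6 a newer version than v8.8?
No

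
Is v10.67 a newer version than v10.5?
Yes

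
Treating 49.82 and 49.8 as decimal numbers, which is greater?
49.82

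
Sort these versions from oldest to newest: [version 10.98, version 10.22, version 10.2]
[version 10.2, version 10.22, version 10.98]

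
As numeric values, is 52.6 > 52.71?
False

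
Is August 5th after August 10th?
No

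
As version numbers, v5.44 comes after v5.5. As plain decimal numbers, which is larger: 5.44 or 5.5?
5.5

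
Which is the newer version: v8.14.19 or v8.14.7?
v8.14.19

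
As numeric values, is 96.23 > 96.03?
True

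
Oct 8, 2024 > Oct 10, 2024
False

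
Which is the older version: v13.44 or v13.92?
v13.44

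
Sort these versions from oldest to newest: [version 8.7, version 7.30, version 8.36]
[version 7.30, version 8.7, version 8.36]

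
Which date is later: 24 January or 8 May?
8 May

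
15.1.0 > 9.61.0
True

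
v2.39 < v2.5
False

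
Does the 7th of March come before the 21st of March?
Yes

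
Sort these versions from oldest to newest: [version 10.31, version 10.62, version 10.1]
[version 10.1, version 10.31, version 10.62]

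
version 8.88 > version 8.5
True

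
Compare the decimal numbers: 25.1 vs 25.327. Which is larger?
25.327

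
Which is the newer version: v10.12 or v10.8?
v10.12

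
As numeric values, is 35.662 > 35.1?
True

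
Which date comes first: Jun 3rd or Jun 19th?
Jun 3rd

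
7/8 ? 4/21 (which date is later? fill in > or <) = >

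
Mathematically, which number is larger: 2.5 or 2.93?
2.93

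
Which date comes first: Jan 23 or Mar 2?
Jan 23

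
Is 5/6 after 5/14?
No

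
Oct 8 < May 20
False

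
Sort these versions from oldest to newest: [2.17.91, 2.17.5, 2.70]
[2.17.5, 2.17.91, 2.70]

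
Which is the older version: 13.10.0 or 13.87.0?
13.10.0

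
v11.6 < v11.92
True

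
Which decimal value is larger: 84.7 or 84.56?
84.7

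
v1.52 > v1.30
True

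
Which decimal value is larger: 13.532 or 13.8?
13.8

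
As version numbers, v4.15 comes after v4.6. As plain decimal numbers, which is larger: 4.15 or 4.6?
4.6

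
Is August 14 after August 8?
Yes. Day 14 comes after day 8 in August — this is a date comparison, not a decimal one (the decimal 8.14 would be smaller than 8.8).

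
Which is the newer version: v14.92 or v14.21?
v14.92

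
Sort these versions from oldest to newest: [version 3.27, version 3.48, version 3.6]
[version 3.6, version 3.27, version 3.48]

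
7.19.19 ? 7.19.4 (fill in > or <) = >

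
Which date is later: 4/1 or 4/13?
4/13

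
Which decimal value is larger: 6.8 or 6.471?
6.8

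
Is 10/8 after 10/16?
No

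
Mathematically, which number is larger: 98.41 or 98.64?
98.64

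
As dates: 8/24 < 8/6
False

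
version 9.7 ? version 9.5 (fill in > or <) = >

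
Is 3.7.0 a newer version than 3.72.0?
No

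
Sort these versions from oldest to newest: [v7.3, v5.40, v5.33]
[v5.33, v5.40, v7.3]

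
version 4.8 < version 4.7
False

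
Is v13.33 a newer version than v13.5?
Yes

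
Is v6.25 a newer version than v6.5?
Yes. Version numbers are compared segment by segment as integers, not as decimals: minor version 25 > 5, so v6.25 > v6.5 (even though the decimal 6.25 < 6.5).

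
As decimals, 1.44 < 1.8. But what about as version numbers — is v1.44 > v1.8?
True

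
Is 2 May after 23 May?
No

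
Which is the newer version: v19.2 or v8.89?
v19.2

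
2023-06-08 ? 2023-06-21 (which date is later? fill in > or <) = <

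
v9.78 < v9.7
False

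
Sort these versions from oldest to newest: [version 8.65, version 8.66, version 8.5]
[version 8.5, version 8.65, version 8.66]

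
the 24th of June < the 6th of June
False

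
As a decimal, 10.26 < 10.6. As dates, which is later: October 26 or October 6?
October 26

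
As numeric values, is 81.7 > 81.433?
True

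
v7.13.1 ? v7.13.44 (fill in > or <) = <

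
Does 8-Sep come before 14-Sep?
Yes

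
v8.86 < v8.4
False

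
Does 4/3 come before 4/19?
Yes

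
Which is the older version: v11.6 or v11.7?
v11.6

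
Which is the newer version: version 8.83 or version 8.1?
version 8.83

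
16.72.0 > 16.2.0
True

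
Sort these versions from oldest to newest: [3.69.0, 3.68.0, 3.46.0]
[3.46.0, 3.68.0, 3.69.0]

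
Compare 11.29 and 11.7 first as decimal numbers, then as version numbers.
As decimals: 11.29 < 11.7. As versions: v11.29 > v11.7 (minor version 29 > 7).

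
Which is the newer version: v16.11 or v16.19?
v16.19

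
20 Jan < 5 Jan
False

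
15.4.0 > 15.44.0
False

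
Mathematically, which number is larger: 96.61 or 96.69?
96.69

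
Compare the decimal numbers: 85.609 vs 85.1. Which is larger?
85.609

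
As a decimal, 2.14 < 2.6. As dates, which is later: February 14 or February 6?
February 14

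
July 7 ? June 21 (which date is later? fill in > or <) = >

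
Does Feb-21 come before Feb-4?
No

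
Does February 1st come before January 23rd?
No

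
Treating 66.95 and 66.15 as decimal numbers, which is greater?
66.95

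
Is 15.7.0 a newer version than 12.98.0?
Yes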